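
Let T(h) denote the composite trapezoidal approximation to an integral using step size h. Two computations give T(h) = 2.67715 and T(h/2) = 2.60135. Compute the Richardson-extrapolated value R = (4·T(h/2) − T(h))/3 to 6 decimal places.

R = (4·T(h/2) − T(h)) / 3 = (4·2.60135 − 2.67715)/3 = (7.72825)/3 = 2.576083.

2.576083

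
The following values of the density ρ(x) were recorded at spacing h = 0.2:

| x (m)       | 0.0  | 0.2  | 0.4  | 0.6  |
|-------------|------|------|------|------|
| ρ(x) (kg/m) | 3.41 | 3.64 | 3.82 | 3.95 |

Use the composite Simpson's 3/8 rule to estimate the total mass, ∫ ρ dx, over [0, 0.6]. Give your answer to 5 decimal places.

h = 0.2, n = 3.
(3h/8)·[y₀ + 3y₁ + 3y₂ + y₃] = 0.075·(29.74) = 2.23050.

2.23050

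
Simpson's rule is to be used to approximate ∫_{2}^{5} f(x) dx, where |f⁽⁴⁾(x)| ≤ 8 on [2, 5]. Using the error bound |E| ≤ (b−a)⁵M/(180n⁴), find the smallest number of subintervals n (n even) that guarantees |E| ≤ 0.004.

8

Need 1944/(180n⁴) ≤ 0.004.
n⁴ ≥ 1944/(180·0.004) = 2700 ⇒ n ≥ 7.2084, so the smallest even n is 8. (n must be even for Simpson's rule.)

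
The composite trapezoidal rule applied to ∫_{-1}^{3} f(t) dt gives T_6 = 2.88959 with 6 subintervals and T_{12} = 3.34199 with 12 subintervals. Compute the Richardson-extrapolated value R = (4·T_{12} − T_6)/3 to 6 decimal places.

3.492790

R = (4·T_{12} − T_6) / 3 = (4·3.34199 − 2.88959)/3 = (10.47837)/3 = 3.492790.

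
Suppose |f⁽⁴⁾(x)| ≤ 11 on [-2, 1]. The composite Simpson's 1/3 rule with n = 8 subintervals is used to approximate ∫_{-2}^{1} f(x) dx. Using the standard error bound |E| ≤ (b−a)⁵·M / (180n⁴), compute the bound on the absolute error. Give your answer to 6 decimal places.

|E| ≤ (3)⁵·11 / (180·8⁴) = 2673/737280 = 0.003625.

0.003625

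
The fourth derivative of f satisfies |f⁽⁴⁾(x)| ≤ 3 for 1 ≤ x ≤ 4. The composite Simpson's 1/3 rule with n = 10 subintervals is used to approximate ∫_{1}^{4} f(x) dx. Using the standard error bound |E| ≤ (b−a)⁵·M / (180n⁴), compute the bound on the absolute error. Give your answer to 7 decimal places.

0.0004050

|E| ≤ (3)⁵·3 / (180·10⁴) = 729/1800000 = 0.0004050.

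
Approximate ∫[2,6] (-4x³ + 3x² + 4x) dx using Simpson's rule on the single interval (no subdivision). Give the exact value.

S = (b−a)/6 · [f(2) + 4f(4) + f(6)] = 0.666667·[(-12) + 4·(-192) + (-732)] = -1008.

-1008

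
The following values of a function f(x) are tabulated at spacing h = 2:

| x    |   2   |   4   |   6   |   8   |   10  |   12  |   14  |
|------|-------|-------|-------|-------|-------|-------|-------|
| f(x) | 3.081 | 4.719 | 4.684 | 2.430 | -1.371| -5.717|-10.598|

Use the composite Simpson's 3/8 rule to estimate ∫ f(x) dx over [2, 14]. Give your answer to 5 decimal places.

3.21600

h = 2, n = 6.
(3h/8)·[y₀ + 3y₁ + 3y₂ + 2y₃ + 3y₄ + 3y₅ + y₆] = 0.75·(4.288) = 3.21600.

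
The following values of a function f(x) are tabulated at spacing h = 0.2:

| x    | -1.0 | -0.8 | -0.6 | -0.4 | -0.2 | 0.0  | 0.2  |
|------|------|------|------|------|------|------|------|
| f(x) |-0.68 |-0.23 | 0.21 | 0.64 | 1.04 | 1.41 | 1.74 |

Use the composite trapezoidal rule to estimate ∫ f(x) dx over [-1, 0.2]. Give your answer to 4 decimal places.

0.7200

h = 0.2, n = 6.
(h/2)·[y₀ + 2y₁ + 2y₂ + 2y₃ + 2y₄ + 2y₅ + y₆] = 0.1·(7.20) = 0.7200.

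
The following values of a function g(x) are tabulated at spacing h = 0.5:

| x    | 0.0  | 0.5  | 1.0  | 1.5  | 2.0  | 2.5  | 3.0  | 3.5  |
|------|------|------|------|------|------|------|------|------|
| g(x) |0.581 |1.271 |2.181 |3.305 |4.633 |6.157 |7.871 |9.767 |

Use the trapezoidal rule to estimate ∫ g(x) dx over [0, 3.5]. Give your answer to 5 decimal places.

15.29600

h = 0.5, n = 7.
(h/2)·[y₀ + 2y₁ + 2y₂ + 2y₃ + 2y₄ + 2y₅ + 2y₆ + y₇] = 0.25·(61.184) = 15.29600.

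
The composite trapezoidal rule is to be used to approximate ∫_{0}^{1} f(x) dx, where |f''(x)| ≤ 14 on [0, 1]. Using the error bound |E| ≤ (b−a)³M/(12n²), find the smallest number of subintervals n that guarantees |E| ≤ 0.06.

5

Need 14/(12n²) ≤ 0.06.
n² ≥ 14/(12·0.06) = 19.4444 ⇒ n ≥ 4.4096, so the smallest n is 5.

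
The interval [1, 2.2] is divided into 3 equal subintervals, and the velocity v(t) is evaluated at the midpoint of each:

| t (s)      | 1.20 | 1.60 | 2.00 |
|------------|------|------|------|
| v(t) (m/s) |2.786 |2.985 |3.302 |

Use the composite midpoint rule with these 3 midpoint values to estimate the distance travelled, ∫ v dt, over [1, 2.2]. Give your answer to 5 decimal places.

h = 0.4, n = 3.
h·[y(m₁) + y(m₂) + y(m₃)] = 0.4·(9.073) = 3.62920.

3.62920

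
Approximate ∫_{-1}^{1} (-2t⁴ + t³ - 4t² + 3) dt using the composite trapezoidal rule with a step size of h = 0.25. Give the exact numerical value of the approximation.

h = (1 − (-1))/8 = 0.25.
Nodes t₀,…,t₈ = -1, -0.75, -0.5, -0.25, 0, 0.25, 0.5, 0.75, 1.
f(t) = -2t⁴ + t³ - 4t² + 3: f₀=-4, f₁=-0.3046875, f₂=1.75, f₃=2.7265625, f₄=3, f₅=2.7578125, f₆=2, f₇=0.5390625, f₈=-2.
(h/2)·[f₀ + 2f₁ + 2f₂ + 2f₃ + 2f₄ + 2f₅ + 2f₆ + 2f₇ + f₈] = 0.125·(18.9375) = 2.3671875.

2.3671875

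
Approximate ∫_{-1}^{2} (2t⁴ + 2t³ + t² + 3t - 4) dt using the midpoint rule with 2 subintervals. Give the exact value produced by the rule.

8.0859375

h = (2 − (-1))/2 = 1.5.
Midpoints m₁,…,m₂ = -0.25, 1.25.
f(m₁)=-4.7109375, f(m₂)=10.1015625.
h·[f(m₁) + f(m₂)] = 1.5·(5.390625) = 8.0859375.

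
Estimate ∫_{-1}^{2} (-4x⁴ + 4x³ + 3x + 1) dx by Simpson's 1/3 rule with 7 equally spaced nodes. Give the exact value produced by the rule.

h = (2 − (-1))/6 = 0.5.
Nodes x₀,…,x₆ = -1, -0.5, 0, 0.5, 1, 1.5, 2.
f(x) = -4x⁴ + 4x³ + 3x + 1: f₀=-10, f₁=-1.25, f₂=1, f₃=2.75, f₄=4, f₅=-1.25, f₆=-25.
(h/3)·[f₀ + 4f₁ + 2f₂ + 4f₃ + 2f₄ + 4f₅ + f₆] = 0.166667·(-24) = -4.

-4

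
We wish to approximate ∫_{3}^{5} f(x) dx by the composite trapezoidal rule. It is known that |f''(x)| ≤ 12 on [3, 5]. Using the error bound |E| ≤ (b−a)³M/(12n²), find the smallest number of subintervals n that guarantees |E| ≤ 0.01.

29

Need 96/(12n²) ≤ 0.01.
n² ≥ 96/(12·0.01) = 800 ⇒ n ≥ 28.2843, so the smallest n is 29.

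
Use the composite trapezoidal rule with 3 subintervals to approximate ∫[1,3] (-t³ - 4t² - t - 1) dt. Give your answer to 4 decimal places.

h = (3 − 1)/3 = 0.666667.
Nodes t₀,…,t₃ = 1, 1.666667, 2.333333, 3.
f(t) = -t³ - 4t² - t - 1: f₀=-7, f₁=-18.407407, f₂=-37.814815, f₃=-67.
(h/2)·[f₀ + 2f₁ + 2f₂ + f₃] = 0.333333·(-186.444444) = -62.1481.

-62.1481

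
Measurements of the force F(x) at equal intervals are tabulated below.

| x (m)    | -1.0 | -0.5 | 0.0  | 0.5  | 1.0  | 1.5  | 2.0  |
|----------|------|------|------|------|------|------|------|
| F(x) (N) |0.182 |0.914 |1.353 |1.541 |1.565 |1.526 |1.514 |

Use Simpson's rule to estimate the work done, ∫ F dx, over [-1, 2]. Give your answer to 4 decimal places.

h = 0.5, n = 6.
(h/3)·[y₀ + 4y₁ + 2y₂ + 4y₃ + 2y₄ + 4y₅ + y₆] = 0.166667·(23.456) = 3.9093.

3.9093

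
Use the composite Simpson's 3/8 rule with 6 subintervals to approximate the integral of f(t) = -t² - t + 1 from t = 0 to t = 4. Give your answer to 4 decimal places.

h = (4 − 0)/6 = 0.666667.
Nodes t₀,…,t₆ = 0, 0.666667, 1.333333, 2, 2.666667, 3.333333, 4.
f(t) = -t² - t + 1: f₀=1, f₁=-0.111111, f₂=-2.111111, f₃=-5, f₄=-8.777778, f₅=-13.444444, f₆=-19.
(3h/8)·[f₀ + 3f₁ + 3f₂ + 2f₃ + 3f₄ + 3f₅ + f₆] = 0.25·(-101.333333) = -25.3333.

-25.3333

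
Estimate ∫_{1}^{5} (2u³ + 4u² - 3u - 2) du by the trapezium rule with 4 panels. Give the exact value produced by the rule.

448

h = (5 − 1)/4 = 1.
Nodes u₀,…,u₄ = 1, 2, 3, 4, 5.
f(u) = 2u³ + 4u² - 3u - 2: f₀=1, f₁=24, f₂=79, f₃=178, f₄=333.
(h/2)·[f₀ + 2f₁ + 2f₂ + 2f₃ + f₄] = 0.5·(896) = 448.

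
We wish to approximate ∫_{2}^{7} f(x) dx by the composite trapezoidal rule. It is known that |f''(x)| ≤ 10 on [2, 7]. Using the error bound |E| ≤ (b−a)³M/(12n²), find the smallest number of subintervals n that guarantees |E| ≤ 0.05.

Need 1250/(12n²) ≤ 0.05.
n² ≥ 1250/(12·0.05) = 2083.33 ⇒ n ≥ 45.6435, so the smallest n is 46.

46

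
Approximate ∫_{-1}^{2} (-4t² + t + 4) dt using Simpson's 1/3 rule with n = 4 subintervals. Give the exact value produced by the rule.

h = (2 − (-1))/4 = 0.75.
Nodes t₀,…,t₄ = -1, -0.25, 0.5, 1.25, 2.
f(t) = -4t² + t + 4: f₀=-1, f₁=3.5, f₂=3.5, f₃=-1, f₄=-10.
(h/3)·[f₀ + 4f₁ + 2f₂ + 4f₃ + f₄] = 0.25·(6) = 1.5.

1.5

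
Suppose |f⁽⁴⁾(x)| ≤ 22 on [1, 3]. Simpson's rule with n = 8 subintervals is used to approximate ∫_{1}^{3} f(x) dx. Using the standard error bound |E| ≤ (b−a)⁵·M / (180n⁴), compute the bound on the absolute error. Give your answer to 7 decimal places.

|E| ≤ (2)⁵·22 / (180·8⁴) = 704/737280 = 0.0009549.

0.0009549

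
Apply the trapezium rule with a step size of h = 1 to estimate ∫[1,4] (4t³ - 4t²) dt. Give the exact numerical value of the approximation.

h = (4 − 1)/3 = 1.
Nodes t₀,…,t₃ = 1, 2, 3, 4.
f(t) = 4t³ - 4t²: f₀=0, f₁=16, f₂=72, f₃=192.
(h/2)·[f₀ + 2f₁ + 2f₂ + f₃] = 0.5·(368) = 184.

184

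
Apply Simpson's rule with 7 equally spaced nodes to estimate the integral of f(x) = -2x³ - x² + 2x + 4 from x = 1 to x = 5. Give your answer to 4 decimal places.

h = (5 − 1)/6 = 0.666667.
Nodes x₀,…,x₆ = 1, 1.666667, 2.333333, 3, 3.666667, 4.333333, 5.
f(x) = -2x³ - x² + 2x + 4: f₀=3, f₁=-4.703704, f₂=-22.185185, f₃=-53, f₄=-100.703704, f₅=-168.851852, f₆=-261.
(h/3)·[f₀ + 4f₁ + 2f₂ + 4f₃ + 2f₄ + 4f₅ + f₆] = 0.222222·(-1410) = -313.3333.

-313.3333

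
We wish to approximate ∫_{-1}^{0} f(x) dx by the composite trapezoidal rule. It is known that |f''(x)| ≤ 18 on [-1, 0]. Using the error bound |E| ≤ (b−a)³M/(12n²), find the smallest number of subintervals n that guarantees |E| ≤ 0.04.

Need 18/(12n²) ≤ 0.04.
n² ≥ 18/(12·0.04) = 37.5 ⇒ n ≥ 6.1237, so the smallest n is 7.

7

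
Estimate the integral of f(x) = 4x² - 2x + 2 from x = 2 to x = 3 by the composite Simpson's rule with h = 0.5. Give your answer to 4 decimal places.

22.3333

h = (3 − 2)/2 = 0.5.
Nodes x₀,…,x₂ = 2, 2.5, 3.
f(x) = 4x² - 2x + 2: f₀=14, f₁=22, f₂=32.
(h/3)·[f₀ + 4f₁ + f₂] = 0.166667·(134) = 22.3333.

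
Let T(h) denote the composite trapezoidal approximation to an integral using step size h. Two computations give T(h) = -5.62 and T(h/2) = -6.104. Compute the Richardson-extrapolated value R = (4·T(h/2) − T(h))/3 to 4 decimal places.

R = (4·T(h/2) − T(h)) / 3 = (4·(-6.104) − (-5.62))/3 = (-18.796)/3 = -6.2653.

-6.2653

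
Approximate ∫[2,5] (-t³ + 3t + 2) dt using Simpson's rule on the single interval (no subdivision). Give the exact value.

S = (b−a)/6 · [f(2) + 4f(3.5) + f(5)] = 0.5·[0 + 4·(-30.375) + (-108)] = -114.75.

-114.75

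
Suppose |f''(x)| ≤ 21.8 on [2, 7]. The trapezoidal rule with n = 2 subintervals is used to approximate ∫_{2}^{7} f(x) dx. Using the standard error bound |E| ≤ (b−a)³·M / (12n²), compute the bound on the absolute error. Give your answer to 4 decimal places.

|E| ≤ (5)³·21.8 / (12·2²) = 2725/48 = 56.7708.

56.7708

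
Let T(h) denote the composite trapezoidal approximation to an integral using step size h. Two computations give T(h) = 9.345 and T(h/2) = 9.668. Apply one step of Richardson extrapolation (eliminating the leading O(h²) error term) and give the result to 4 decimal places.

R = (4·T(h/2) − T(h)) / 3 = (4·9.668 − 9.345)/3 = (29.327)/3 = 9.7757.

9.7757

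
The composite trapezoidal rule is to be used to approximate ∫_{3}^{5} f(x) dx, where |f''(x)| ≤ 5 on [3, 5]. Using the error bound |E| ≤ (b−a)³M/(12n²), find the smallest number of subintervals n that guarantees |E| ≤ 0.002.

Need 40/(12n²) ≤ 0.002.
n² ≥ 40/(12·0.002) = 1666.67 ⇒ n ≥ 40.8248, so the smallest n is 41.

41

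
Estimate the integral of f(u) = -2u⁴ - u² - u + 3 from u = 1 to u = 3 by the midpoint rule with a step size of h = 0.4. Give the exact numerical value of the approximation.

h = (3 − 1)/5 = 0.4.
Midpoints m₁,…,m₅ = 1.2, 1.6, 2, 2.4, 2.8.
f(m₁)=-3.7872, f(m₂)=-14.2672, f(m₃)=-35, f(m₄)=-71.5152, f(m₅)=-130.5712.
h·[f(m₁) + f(m₂) + f(m₃) + f(m₄) + f(m₅)] = 0.4·(-255.1408) = -102.05632.

-102.05632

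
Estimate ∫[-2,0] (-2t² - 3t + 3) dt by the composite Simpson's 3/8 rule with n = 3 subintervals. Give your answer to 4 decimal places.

6.6667

h = (0 − (-2))/3 = 0.666667.
Nodes t₀,…,t₃ = -2, -1.333333, -0.666667, 0.
f(t) = -2t² - 3t + 3: f₀=1, f₁=3.444444, f₂=4.111111, f₃=3.
(3h/8)·[f₀ + 3f₁ + 3f₂ + f₃] = 0.25·(26.666667) = 6.6667.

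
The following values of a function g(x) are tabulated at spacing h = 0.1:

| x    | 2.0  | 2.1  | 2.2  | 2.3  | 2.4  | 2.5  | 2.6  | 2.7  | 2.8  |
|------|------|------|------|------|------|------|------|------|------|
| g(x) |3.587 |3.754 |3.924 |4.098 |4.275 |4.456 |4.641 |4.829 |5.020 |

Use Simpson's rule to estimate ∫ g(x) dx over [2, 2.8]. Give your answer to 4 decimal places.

h = 0.1, n = 8.
(h/3)·[y₀ + 4y₁ + 2y₂ + 4y₃ + 2y₄ + 4y₅ + 2y₆ + 4y₇ + y₈] = 0.033333·(102.835) = 3.4278.

3.4278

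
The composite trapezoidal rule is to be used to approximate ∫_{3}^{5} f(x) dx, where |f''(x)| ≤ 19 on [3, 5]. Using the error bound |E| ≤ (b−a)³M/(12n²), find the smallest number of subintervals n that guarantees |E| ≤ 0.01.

36

Need 152/(12n²) ≤ 0.01.
n² ≥ 152/(12·0.01) = 1266.67 ⇒ n ≥ 35.5903, so the smallest n is 36.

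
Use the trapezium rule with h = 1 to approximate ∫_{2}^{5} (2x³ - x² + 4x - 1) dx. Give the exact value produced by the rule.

h = (5 − 2)/3 = 1.
Nodes x₀,…,x₃ = 2, 3, 4, 5.
f(x) = 2x³ - x² + 4x - 1: f₀=19, f₁=56, f₂=127, f₃=244.
(h/2)·[f₀ + 2f₁ + 2f₂ + f₃] = 0.5·(629) = 314.5.

314.5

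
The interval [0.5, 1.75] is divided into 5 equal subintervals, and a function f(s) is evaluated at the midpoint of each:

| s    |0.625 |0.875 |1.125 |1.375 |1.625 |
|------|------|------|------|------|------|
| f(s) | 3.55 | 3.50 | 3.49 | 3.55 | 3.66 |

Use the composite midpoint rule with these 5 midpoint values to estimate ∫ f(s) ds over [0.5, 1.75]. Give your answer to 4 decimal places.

4.4375

h = 0.25, n = 5.
h·[y(m₁) + y(m₂) + y(m₃) + y(m₄) + y(m₅)] = 0.25·(17.75) = 4.4375.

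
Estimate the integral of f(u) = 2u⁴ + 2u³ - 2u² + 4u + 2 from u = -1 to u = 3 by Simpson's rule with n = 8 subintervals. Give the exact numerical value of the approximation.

h = (3 − (-1))/8 = 0.5.
Nodes u₀,…,u₈ = -1, -0.5, 0, 0.5, 1, 1.5, 2, 2.5, 3.
f(u) = 2u⁴ + 2u³ - 2u² + 4u + 2: f₀=-4, f₁=-0.625, f₂=2, f₃=3.875, f₄=8, f₅=20.375, f₆=50, f₇=108.875, f₈=212.
(h/3)·[f₀ + 4f₁ + 2f₂ + 4f₃ + 2f₄ + 4f₅ + 2f₆ + 4f₇ + f₈] = 0.166667·(858) = 143.

143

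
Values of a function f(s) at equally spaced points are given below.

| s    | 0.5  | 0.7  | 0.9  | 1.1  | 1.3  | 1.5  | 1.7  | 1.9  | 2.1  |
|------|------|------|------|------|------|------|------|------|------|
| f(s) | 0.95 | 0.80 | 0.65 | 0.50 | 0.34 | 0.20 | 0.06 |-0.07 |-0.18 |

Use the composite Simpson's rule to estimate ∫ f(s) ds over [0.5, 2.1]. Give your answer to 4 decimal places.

0.5727

h = 0.2, n = 8.
(h/3)·[y₀ + 4y₁ + 2y₂ + 4y₃ + 2y₄ + 4y₅ + 2y₆ + 4y₇ + y₈] = 0.066667·(8.59) = 0.5727.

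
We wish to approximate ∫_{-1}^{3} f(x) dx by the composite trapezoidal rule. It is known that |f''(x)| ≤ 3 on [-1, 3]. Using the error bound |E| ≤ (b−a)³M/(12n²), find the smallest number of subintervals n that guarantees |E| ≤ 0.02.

Need 192/(12n²) ≤ 0.02.
n² ≥ 192/(12·0.02) = 800 ⇒ n ≥ 28.2843, so the smallest n is 29.

29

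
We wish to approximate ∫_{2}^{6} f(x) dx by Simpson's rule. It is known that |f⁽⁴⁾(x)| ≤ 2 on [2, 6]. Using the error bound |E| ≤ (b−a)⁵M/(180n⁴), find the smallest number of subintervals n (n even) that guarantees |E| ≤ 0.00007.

22

Need 2048/(180n⁴) ≤ 0.00007.
n⁴ ≥ 2048/(180·0.00007) = 162540 ⇒ n ≥ 20.0789, so the smallest even n is 22. (n must be even for Simpson's rule.)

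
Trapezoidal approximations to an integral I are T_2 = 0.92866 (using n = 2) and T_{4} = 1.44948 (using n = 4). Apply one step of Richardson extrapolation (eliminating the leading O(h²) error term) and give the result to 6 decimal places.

1.623087

R = (4·T_{4} − T_2) / 3 = (4·1.44948 − 0.92866)/3 = (4.86926)/3 = 1.623087.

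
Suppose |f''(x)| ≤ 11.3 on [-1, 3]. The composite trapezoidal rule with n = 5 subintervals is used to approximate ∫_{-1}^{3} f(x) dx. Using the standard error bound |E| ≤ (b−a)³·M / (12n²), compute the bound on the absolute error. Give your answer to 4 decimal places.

2.4107

|E| ≤ (4)³·11.3 / (12·5²) = 723.2/300 = 2.4107.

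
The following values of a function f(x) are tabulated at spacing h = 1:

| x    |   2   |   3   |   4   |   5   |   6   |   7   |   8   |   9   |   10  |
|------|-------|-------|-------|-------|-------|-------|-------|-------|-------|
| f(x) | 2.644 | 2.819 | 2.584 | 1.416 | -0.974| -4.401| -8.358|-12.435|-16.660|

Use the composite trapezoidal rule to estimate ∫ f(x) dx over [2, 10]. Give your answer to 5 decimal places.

h = 1, n = 8.
(h/2)·[y₀ + 2y₁ + 2y₂ + 2y₃ + 2y₄ + 2y₅ + 2y₆ + 2y₇ + y₈] = 0.5·(-52.714) = -26.35700.

-26.35700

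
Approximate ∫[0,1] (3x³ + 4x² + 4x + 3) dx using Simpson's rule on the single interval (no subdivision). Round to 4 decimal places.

7.0833

S = (b−a)/6 · [f(0) + 4f(0.5) + f(1)] = 0.166667·[3 + 4·6.375 + 14] = 7.0833.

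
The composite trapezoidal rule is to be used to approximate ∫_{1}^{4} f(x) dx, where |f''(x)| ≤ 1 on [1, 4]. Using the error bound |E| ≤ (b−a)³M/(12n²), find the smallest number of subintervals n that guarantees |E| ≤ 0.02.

11

Need 27/(12n²) ≤ 0.02.
n² ≥ 27/(12·0.02) = 112.5 ⇒ n ≥ 10.6066, so the smallest n is 11.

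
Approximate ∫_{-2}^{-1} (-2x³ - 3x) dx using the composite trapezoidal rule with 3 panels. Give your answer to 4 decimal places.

h = (-1 − (-2))/3 = 0.333333.
Nodes x₀,…,x₃ = -2, -1.666667, -1.333333, -1.
f(x) = -2x³ - 3x: f₀=22, f₁=14.259259, f₂=8.740741, f₃=5.
(h/2)·[f₀ + 2f₁ + 2f₂ + f₃] = 0.166667·(73) = 12.1667.

12.1667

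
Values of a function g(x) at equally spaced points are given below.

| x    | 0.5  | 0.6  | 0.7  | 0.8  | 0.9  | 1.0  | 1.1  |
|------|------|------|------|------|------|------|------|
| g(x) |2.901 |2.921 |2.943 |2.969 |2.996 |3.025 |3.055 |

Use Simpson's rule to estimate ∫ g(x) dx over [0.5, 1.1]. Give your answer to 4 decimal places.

h = 0.1, n = 6.
(h/3)·[y₀ + 4y₁ + 2y₂ + 4y₃ + 2y₄ + 4y₅ + y₆] = 0.033333·(53.494) = 1.7831.

1.7831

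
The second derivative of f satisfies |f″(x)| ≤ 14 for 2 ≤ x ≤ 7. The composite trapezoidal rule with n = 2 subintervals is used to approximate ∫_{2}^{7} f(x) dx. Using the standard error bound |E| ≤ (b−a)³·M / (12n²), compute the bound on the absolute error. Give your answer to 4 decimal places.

|E| ≤ (5)³·14 / (12·2²) = 1750/48 = 36.4583.

36.4583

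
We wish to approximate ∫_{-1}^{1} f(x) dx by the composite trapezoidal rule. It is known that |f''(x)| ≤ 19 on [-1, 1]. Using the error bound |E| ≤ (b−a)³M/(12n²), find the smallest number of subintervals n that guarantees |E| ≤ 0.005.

Need 152/(12n²) ≤ 0.005.
n² ≥ 152/(12·0.005) = 2533.33 ⇒ n ≥ 50.3322, so the smallest n is 51.

51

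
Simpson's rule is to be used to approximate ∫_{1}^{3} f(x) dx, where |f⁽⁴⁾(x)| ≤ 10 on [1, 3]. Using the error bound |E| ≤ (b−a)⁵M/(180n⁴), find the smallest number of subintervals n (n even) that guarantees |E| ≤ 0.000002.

32

Need 320/(180n⁴) ≤ 0.000002.
n⁴ ≥ 320/(180·0.000002) = 888889 ⇒ n ≥ 30.7052, so the smallest even n is 32. (n must be even for Simpson's rule.)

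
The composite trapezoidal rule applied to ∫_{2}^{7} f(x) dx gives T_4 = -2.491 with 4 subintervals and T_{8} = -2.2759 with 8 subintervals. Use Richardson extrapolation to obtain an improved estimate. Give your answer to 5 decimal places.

-2.20420

R = (4·T_{8} − T_4) / 3 = (4·(-2.2759) − (-2.491))/3 = (-6.6126)/3 = -2.20420.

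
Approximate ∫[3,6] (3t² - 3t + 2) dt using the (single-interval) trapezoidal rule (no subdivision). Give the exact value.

T = (b−a)/2 · [f(3) + f(6)] = 1.5·[20 + 92] = 168.

168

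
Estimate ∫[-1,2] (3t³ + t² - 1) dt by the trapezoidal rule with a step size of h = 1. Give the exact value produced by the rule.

14

h = (2 − (-1))/3 = 1.
Nodes t₀,…,t₃ = -1, 0, 1, 2.
f(t) = 3t³ + t² - 1: f₀=-3, f₁=-1, f₂=3, f₃=27.
(h/2)·[f₀ + 2f₁ + 2f₂ + f₃] = 0.5·(28) = 14.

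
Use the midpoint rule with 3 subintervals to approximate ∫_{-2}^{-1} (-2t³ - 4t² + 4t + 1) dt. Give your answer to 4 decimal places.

-6.8796

h = (-1 − (-2))/3 = 0.333333.
Midpoints m₁,…,m₃ = -1.833333, -1.5, -1.166667.
f(m₁)=-7.453704, f(m₂)=-7.25, f(m₃)=-5.935185.
h·[f(m₁) + f(m₂) + f(m₃)] = 0.333333·(-20.638889) = -6.8796.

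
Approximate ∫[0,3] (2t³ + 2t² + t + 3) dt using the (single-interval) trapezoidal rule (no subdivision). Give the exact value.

121.5

T = (b−a)/2 · [f(0) + f(3)] = 1.5·[3 + 78] = 121.5.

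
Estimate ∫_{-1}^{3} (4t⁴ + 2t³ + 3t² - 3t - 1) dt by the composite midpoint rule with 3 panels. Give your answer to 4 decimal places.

210.1564

h = (3 − (-1))/3 = 1.333333.
Midpoints m₁,…,m₃ = -0.333333, 1, 2.333333.
f(m₁)=0.308642, f(m₂)=5, f(m₃)=152.308642.
h·[f(m₁) + f(m₂) + f(m₃)] = 1.333333·(157.617284) = 210.1564.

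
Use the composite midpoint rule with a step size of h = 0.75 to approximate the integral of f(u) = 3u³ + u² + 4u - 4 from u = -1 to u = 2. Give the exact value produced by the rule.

h = (2 − (-1))/4 = 0.75.
Midpoints m₁,…,m₄ = -0.625, 0.125, 0.875, 1.625.
f(m₁)=-6.841796875, f(m₂)=-3.478515625, f(m₃)=2.275390625, f(m₄)=18.013671875.
h·[f(m₁) + f(m₂) + f(m₃) + f(m₄)] = 0.75·(9.96875) = 7.4765625.

7.4765625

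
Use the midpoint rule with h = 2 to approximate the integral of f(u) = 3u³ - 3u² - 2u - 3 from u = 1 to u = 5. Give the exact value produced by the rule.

h = (5 − 1)/2 = 2.
Midpoints m₁,…,m₂ = 2, 4.
f(m₁)=5, f(m₂)=133.
h·[f(m₁) + f(m₂)] = 2·(138) = 276.

276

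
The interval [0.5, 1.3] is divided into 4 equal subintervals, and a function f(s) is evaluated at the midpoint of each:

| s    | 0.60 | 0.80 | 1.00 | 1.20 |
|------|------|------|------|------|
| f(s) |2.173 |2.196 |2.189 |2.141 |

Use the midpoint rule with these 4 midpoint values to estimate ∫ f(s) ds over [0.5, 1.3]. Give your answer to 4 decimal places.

1.7398

h = 0.2, n = 4.
h·[y(m₁) + y(m₂) + y(m₃) + y(m₄)] = 0.2·(8.699) = 1.7398.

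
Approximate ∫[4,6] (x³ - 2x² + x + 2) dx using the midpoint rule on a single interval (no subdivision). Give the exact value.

M = (b−a)·f(5) = 2·(82) = 164.

164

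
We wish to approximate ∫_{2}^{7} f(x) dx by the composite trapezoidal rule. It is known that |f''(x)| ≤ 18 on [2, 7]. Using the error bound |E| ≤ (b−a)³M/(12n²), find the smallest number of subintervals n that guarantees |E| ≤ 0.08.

Need 2250/(12n²) ≤ 0.08.
n² ≥ 2250/(12·0.08) = 2343.75 ⇒ n ≥ 48.4123, so the smallest n is 49.

49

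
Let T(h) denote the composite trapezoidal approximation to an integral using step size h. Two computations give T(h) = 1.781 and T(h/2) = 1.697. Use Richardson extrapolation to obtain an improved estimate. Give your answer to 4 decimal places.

R = (4·T(h/2) − T(h)) / 3 = (4·1.697 − 1.781)/3 = (5.007)/3 = 1.6690.

1.6690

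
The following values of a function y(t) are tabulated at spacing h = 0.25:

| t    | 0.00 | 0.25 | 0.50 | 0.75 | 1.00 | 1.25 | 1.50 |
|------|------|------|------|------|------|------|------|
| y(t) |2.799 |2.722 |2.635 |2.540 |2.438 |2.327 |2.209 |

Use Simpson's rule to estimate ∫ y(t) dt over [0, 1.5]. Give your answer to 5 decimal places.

3.79250

h = 0.25, n = 6.
(h/3)·[y₀ + 4y₁ + 2y₂ + 4y₃ + 2y₄ + 4y₅ + y₆] = 0.083333·(45.510) = 3.79250.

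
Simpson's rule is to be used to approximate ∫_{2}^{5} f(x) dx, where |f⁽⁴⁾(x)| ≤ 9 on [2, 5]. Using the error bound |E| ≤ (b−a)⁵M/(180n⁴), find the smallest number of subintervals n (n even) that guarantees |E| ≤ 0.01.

Need 2187/(180n⁴) ≤ 0.01.
n⁴ ≥ 2187/(180·0.01) = 1215 ⇒ n ≥ 5.9040, so the smallest even n is 6. (n must be even for Simpson's rule.)

6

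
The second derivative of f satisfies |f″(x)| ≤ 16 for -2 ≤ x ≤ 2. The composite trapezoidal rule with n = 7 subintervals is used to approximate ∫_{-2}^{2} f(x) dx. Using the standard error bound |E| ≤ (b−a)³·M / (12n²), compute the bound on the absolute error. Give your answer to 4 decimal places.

|E| ≤ (4)³·16 / (12·7²) = 1024/588 = 1.7415.

1.7415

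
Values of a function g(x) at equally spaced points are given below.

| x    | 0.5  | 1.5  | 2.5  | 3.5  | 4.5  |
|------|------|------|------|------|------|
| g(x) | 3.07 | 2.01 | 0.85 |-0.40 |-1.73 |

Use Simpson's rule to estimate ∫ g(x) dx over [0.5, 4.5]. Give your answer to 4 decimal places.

3.1600

h = 1, n = 4.
(h/3)·[y₀ + 4y₁ + 2y₂ + 4y₃ + y₄] = 0.333333·(9.48) = 3.1600.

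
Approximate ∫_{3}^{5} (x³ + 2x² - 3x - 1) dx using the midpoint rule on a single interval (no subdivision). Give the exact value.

M = (b−a)·f(4) = 2·(83) = 166.

166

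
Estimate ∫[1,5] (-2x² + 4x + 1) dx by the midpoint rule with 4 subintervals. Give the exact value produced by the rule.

-30

h = (5 − 1)/4 = 1.
Midpoints m₁,…,m₄ = 1.5, 2.5, 3.5, 4.5.
f(m₁)=2.5, f(m₂)=-1.5, f(m₃)=-9.5, f(m₄)=-21.5.
h·[f(m₁) + f(m₂) + f(m₃) + f(m₄)] = 1·(-30) = -30.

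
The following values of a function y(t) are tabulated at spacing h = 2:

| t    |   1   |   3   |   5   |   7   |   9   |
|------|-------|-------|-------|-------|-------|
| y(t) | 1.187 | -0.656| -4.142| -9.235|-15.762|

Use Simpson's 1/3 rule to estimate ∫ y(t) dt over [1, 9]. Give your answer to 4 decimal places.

h = 2, n = 4.
(h/3)·[y₀ + 4y₁ + 2y₂ + 4y₃ + y₄] = 0.666667·(-62.423) = -41.6153.

-41.6153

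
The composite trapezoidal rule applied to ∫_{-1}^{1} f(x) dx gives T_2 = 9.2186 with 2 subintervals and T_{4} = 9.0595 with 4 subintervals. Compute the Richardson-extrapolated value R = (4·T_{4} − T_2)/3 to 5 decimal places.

R = (4·T_{4} − T_2) / 3 = (4·9.0595 − 9.2186)/3 = (27.0194)/3 = 9.00647.

9.00647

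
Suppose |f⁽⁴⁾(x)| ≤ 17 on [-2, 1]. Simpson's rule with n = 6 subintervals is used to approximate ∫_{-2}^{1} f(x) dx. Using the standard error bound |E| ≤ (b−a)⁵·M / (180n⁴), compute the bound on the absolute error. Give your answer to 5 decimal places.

|E| ≤ (3)⁵·17 / (180·6⁴) = 4131/233280 = 0.01771.

0.01771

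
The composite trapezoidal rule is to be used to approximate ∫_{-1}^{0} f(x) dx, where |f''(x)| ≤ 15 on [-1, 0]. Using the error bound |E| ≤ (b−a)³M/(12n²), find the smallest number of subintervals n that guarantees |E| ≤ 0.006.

Need 15/(12n²) ≤ 0.006.
n² ≥ 15/(12·0.006) = 208.333 ⇒ n ≥ 14.4338, so the smallest n is 15.

15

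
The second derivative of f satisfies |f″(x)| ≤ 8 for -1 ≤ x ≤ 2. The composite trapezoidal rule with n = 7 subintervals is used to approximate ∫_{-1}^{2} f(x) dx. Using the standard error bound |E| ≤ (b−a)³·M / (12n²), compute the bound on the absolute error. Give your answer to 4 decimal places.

0.3673

|E| ≤ (3)³·8 / (12·7²) = 216/588 = 0.3673.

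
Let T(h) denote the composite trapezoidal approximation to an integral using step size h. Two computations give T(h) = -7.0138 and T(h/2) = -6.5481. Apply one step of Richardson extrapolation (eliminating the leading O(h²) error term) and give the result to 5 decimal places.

-6.39287

R = (4·T(h/2) − T(h)) / 3 = (4·(-6.5481) − (-7.0138))/3 = (-19.1786)/3 = -6.39287.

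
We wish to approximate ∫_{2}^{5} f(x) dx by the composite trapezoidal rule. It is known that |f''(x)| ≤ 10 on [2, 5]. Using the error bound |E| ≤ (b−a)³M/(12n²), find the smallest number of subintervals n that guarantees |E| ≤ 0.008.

Need 270/(12n²) ≤ 0.008.
n² ≥ 270/(12·0.008) = 2812.5 ⇒ n ≥ 53.0330, so the smallest n is 54.

54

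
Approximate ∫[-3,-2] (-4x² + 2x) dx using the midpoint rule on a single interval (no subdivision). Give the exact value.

M = (b−a)·f(-2.5) = 1·(-30) = -30.

-30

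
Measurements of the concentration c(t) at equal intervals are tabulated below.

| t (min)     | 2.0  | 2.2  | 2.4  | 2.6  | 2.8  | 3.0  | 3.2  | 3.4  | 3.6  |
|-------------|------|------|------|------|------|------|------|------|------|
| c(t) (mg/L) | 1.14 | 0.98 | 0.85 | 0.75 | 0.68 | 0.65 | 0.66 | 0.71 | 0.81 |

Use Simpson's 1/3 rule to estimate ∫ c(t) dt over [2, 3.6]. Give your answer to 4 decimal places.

h = 0.2, n = 8.
(h/3)·[y₀ + 4y₁ + 2y₂ + 4y₃ + 2y₄ + 4y₅ + 2y₆ + 4y₇ + y₈] = 0.066667·(18.69) = 1.2460.

1.2460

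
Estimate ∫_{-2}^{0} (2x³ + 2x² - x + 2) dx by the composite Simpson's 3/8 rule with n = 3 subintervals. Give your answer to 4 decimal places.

3.3333

h = (0 − (-2))/3 = 0.666667.
Nodes x₀,…,x₃ = -2, -1.333333, -0.666667, 0.
f(x) = 2x³ + 2x² - x + 2: f₀=-4, f₁=2.148148, f₂=2.962963, f₃=2.
(3h/8)·[f₀ + 3f₁ + 3f₂ + f₃] = 0.25·(13.333333) = 3.3333.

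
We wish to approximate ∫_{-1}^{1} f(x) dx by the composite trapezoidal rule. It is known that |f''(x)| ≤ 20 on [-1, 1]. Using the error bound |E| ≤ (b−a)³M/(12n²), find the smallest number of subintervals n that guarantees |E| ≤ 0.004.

Need 160/(12n²) ≤ 0.004.
n² ≥ 160/(12·0.004) = 3333.33 ⇒ n ≥ 57.7350, so the smallest n is 58.

58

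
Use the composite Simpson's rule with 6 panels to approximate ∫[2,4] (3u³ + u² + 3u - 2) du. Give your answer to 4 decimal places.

212.6667

h = (4 − 2)/6 = 0.333333.
Nodes u₀,…,u₆ = 2, 2.333333, 2.666667, 3, 3.333333, 3.666667, 4.
f(u) = 3u³ + u² + 3u - 2: f₀=32, f₁=48.555556, f₂=70, f₃=97, f₄=130.222222, f₅=170.333333, f₆=218.
(h/3)·[f₀ + 4f₁ + 2f₂ + 4f₃ + 2f₄ + 4f₅ + f₆] = 0.111111·(1914) = 212.6667.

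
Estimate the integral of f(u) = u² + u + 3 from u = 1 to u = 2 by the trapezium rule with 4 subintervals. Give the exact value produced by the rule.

h = (2 − 1)/4 = 0.25.
Nodes u₀,…,u₄ = 1, 1.25, 1.5, 1.75, 2.
f(u) = u² + u + 3: f₀=5, f₁=5.8125, f₂=6.75, f₃=7.8125, f₄=9.
(h/2)·[f₀ + 2f₁ + 2f₂ + 2f₃ + f₄] = 0.125·(54.75) = 6.84375.

6.84375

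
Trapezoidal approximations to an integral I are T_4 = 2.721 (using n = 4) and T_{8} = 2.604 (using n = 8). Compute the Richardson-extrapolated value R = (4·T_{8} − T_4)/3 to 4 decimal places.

R = (4·T_{8} − T_4) / 3 = (4·2.604 − 2.721)/3 = (7.695)/3 = 2.5650.

2.5650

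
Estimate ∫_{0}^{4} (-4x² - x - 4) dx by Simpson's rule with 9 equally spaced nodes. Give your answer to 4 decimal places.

h = (4 − 0)/8 = 0.5.
Nodes x₀,…,x₈ = 0, 0.5, 1, 1.5, 2, 2.5, 3, 3.5, 4.
f(x) = -4x² - x - 4: f₀=-4, f₁=-5.5, f₂=-9, f₃=-14.5, f₄=-22, f₅=-31.5, f₆=-43, f₇=-56.5, f₈=-72.
(h/3)·[f₀ + 4f₁ + 2f₂ + 4f₃ + 2f₄ + 4f₅ + 2f₆ + 4f₇ + f₈] = 0.166667·(-656) = -109.3333.

-109.3333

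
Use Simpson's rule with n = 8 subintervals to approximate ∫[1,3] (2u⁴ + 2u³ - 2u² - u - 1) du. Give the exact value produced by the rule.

h = (3 − 1)/8 = 0.25.
Nodes u₀,…,u₈ = 1, 1.25, 1.5, 1.75, 2, 2.25, 2.5, 2.75, 3.
f(u) = 2u⁴ + 2u³ - 2u² - u - 1: f₀=0, f₁=3.4140625, f₂=9.875, f₃=20.6015625, f₄=37, f₅=60.6640625, f₆=93.375, f₇=137.1015625, f₈=194.
(h/3)·[f₀ + 4f₁ + 2f₂ + 4f₃ + 2f₄ + 4f₅ + 2f₆ + 4f₇ + f₈] = 0.083333·(1361.625) = 113.46875.

113.46875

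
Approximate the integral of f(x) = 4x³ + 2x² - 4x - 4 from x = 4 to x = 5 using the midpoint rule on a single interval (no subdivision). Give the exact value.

M = (b−a)·f(4.5) = 1·(383) = 383.

383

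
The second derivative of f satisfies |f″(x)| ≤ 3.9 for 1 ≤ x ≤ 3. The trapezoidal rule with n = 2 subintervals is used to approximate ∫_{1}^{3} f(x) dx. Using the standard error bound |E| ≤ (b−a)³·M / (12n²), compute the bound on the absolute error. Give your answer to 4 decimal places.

0.6500

|E| ≤ (2)³·3.9 / (12·2²) = 31.2/48 = 0.6500.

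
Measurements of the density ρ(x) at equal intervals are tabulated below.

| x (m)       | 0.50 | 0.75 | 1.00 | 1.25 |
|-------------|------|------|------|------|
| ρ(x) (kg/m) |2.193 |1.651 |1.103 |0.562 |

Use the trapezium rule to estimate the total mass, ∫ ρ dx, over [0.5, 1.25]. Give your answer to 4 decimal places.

1.0329

h = 0.25, n = 3.
(h/2)·[y₀ + 2y₁ + 2y₂ + y₃] = 0.125·(8.263) = 1.0329.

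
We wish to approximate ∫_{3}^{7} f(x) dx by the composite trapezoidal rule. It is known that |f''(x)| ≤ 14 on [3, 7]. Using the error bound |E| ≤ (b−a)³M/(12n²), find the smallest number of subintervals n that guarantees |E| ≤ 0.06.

Need 896/(12n²) ≤ 0.06.
n² ≥ 896/(12·0.06) = 1244.44 ⇒ n ≥ 35.2767, so the smallest n is 36.

36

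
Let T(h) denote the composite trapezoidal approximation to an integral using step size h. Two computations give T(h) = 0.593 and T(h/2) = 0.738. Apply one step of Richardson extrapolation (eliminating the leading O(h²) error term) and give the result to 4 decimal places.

R = (4·T(h/2) − T(h)) / 3 = (4·0.738 − 0.593)/3 = (2.359)/3 = 0.7863.

0.7863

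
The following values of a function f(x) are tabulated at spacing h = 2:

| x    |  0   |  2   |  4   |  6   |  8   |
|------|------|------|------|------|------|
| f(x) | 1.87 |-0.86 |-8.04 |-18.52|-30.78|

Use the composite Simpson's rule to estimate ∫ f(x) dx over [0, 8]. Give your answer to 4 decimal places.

h = 2, n = 4.
(h/3)·[y₀ + 4y₁ + 2y₂ + 4y₃ + y₄] = 0.666667·(-122.51) = -81.6733.

-81.6733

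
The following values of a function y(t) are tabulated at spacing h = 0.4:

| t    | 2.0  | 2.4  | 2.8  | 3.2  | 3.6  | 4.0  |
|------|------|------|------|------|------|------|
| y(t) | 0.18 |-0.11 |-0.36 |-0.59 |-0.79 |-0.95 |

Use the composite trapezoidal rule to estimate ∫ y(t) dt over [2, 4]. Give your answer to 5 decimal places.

h = 0.4, n = 5.
(h/2)·[y₀ + 2y₁ + 2y₂ + 2y₃ + 2y₄ + y₅] = 0.2·(-4.47) = -0.89400.

-0.89400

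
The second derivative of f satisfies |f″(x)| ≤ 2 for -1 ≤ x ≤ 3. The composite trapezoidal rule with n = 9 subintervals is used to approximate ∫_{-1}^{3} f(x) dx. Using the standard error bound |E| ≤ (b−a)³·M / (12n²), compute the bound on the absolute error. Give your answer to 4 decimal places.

|E| ≤ (4)³·2 / (12·9²) = 128/972 = 0.1317.

0.1317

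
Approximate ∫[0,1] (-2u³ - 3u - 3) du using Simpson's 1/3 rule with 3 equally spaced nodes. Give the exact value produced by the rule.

h = (1 − 0)/2 = 0.5.
Nodes u₀,…,u₂ = 0, 0.5, 1.
f(u) = -2u³ - 3u - 3: f₀=-3, f₁=-4.75, f₂=-8.
(h/3)·[f₀ + 4f₁ + f₂] = 0.166667·(-30) = -5.

-5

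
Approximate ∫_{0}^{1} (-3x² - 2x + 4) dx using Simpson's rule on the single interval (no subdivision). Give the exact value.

S = (b−a)/6 · [f(0) + 4f(0.5) + f(1)] = 0.166667·[4 + 4·2.25 + (-1)] = 2.

2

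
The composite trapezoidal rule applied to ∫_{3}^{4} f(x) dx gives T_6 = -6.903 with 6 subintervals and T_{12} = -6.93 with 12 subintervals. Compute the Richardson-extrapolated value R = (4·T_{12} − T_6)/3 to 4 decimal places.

R = (4·T_{12} − T_6) / 3 = (4·(-6.93) − (-6.903))/3 = (-20.817)/3 = -6.9390.

-6.9390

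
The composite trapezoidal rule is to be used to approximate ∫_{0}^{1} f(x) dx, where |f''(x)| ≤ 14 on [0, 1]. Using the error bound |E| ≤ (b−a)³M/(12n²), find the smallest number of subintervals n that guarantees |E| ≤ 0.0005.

Need 14/(12n²) ≤ 0.0005.
n² ≥ 14/(12·0.0005) = 2333.33 ⇒ n ≥ 48.3046, so the smallest n is 49.

49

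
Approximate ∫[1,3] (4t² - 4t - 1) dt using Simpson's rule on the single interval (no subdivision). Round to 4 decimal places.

S = (b−a)/6 · [f(1) + 4f(2) + f(3)] = 0.333333·[(-1) + 4·7 + 23] = 16.6667.

16.6667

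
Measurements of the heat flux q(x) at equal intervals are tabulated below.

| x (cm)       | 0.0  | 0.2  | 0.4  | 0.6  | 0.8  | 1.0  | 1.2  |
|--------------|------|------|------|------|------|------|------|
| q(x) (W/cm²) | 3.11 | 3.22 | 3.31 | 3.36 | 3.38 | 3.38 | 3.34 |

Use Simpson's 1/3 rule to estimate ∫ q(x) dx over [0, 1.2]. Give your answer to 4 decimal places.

3.9780

h = 0.2, n = 6.
(h/3)·[y₀ + 4y₁ + 2y₂ + 4y₃ + 2y₄ + 4y₅ + y₆] = 0.066667·(59.67) = 3.9780.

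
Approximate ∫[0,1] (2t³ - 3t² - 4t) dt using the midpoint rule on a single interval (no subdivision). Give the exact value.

M = (b−a)·f(0.5) = 1·(-2.5) = -2.5.

-2.5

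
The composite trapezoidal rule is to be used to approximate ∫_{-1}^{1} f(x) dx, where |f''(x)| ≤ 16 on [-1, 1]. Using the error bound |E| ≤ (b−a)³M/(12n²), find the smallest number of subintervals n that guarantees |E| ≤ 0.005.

Need 128/(12n²) ≤ 0.005.
n² ≥ 128/(12·0.005) = 2133.33 ⇒ n ≥ 46.1880, so the smallest n is 47.

47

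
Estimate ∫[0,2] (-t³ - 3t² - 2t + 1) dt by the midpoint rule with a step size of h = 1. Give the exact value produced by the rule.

h = (2 − 0)/2 = 1.
Midpoints m₁,…,m₂ = 0.5, 1.5.
f(m₁)=-0.875, f(m₂)=-12.125.
h·[f(m₁) + f(m₂)] = 1·(-13) = -13.

-13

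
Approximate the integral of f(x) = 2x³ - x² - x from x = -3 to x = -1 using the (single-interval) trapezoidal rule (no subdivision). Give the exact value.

T = (b−a)/2 · [f(-3) + f(-1)] = 1·[(-60) + (-2)] = -62.

-62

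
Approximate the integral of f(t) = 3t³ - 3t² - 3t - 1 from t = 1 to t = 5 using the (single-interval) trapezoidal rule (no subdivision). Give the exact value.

T = (b−a)/2 · [f(1) + f(5)] = 2·[(-4) + 284] = 560.

560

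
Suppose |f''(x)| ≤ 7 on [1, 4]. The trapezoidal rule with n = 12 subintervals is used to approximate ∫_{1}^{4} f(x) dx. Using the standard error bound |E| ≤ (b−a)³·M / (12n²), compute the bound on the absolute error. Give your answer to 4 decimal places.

0.1094

|E| ≤ (3)³·7 / (12·12²) = 189/1728 = 0.1094.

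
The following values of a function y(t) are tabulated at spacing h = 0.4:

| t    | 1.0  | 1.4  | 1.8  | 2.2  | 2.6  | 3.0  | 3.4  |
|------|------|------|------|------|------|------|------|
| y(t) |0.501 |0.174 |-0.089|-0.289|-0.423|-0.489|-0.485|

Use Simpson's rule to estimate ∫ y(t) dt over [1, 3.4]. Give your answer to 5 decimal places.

h = 0.4, n = 6.
(h/3)·[y₀ + 4y₁ + 2y₂ + 4y₃ + 2y₄ + 4y₅ + y₆] = 0.133333·(-3.424) = -0.45653.

-0.45653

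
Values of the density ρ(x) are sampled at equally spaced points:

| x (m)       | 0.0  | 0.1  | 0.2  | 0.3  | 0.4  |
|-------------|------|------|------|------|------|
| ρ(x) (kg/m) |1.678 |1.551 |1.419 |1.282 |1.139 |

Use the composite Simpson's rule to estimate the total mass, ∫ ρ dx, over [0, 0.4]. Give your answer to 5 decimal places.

0.56623

h = 0.1, n = 4.
(h/3)·[y₀ + 4y₁ + 2y₂ + 4y₃ + y₄] = 0.033333·(16.987) = 0.56623.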